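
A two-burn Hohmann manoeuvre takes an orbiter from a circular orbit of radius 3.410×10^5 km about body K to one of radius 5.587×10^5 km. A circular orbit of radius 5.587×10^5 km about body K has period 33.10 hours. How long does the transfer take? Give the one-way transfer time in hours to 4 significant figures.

From Kepler's third law T² = 4π²r³/μ at r = 5.587×10^5 km, T = 33.10 hours = 33.10 × 3600 s = 1.1916×10^5 s: μ = 4π²r³/T² = 4.84881×10^8 km³/s².
Semi-major axis of the transfer orbit: a_t = (3.410×10^5 + 5.587×10^5)/2 = 4.4985×10^5 km.
Half the transfer-orbit period gives t = π√(a_t³/μ) = 43050 s.
Converting: 43050 s ÷ 3600 s/hour = 11.96 hours.

t = 11.96 hours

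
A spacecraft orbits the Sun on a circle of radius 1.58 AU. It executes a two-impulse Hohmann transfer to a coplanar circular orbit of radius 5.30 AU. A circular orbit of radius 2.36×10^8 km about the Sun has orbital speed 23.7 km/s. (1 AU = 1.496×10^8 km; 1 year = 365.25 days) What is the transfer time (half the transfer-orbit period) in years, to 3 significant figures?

t = 3.19 years

From the circular-orbit relation v² = μ/r at r = 2.36×10^8 km: μ = v²r = (23.7)² × 2.36×10^8 = 1.32559×10^11 km³/s².
In km: r₁ = 1.58 × 1.496×10^8 = 2.36368×10^8 km; r₂ = 5.30 × 1.496×10^8 = 7.9288×10^8 km.
Transfer-ellipse semi-major axis a_t = (r₁ + r₂)/2 = (2.36368×10^8 + 7.9288×10^8)/2 = 5.14624×10^8 km.
By Kepler's third law the transfer-orbit period is T = 2π√(a_t³/μ), so t = T/2 = 1.007×10^8 s.
Converting: 1.007×10^8 s ÷ 3.15576×10^7 s/year (365.25 × 86400) = 3.19 years.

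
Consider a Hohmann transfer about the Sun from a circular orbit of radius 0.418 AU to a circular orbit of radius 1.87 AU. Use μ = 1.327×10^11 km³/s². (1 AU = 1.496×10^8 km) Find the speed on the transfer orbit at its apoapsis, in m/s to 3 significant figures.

v = 13200 m/s

In km: r₁ = 0.418 × 1.496×10^8 = 6.25328×10^7 km; r₂ = 1.87 × 1.496×10^8 = 2.79752×10^8 km.
The Hohmann ellipse has a_t = (r₁ + r₂)/2 = 1.711424×10^8 km.
The apoapsis of the transfer ellipse is at r = 2.79752×10^8 km.
From the vis-viva equation, v = √[μ(2/r − 1/a_t)] = 13.17 km/s.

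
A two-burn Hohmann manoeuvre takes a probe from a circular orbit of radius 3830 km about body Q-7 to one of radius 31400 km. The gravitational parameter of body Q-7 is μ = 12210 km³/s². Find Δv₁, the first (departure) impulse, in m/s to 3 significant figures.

Δv₁ = 598 m/s

Semi-major axis of the transfer orbit: a_t = (3830 + 31400)/2 = 17615 km.
On the circular orbit at r = 3830 km, v_c = √(μ/r) = 1.7855 km/s.
Vis-viva on the transfer ellipse at r = 3830 km gives v_t = √[μ(2/r − 1/a_t)] = 2.3839 km/s.
Δv₁ = |v_t − v_c| = |2.3839 − 1.7855| = 0.5984 km/s.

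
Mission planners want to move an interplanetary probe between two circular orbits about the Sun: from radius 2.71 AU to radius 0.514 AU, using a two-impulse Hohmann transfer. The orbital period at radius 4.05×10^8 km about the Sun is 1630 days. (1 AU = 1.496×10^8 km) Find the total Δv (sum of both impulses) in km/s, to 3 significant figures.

From Kepler's third law T² = 4π²r³/μ at r = 4.05×10^8 km, T = 1630 days = 1630 × 86400 s = 1.40832×10^8 s: μ = 4π²r³/T² = 1.32228×10^11 km³/s².
In km: r₁ = 2.71 × 1.496×10^8 = 4.05416×10^8 km; r₂ = 0.514 × 1.496×10^8 = 7.68944×10^7 km.
Semi-major axis of the transfer orbit: a_t = (4.05416×10^8 + 7.68944×10^7)/2 = 2.411552×10^8 km.
At r₁ the circular-orbit speed is v₁ = √(μ/r₁) = 18.060 km/s.
On the transfer ellipse at r₁, vis-viva gives v_a = √[μ(2/r₁ − 1/a_t)] = 10.198 km/s.
First burn Δv₁ = |v_a − v₁| = 7.862 km/s.
At r₂, v₂ = √(μ/r₂) = 41.47 km/s.
Transfer-orbit speed at r₂: v_p = √[μ(2/r₂ − 1/a_t)] = 53.77 km/s.
Second burn Δv₂ = |v₂ − v_p| = 12.30 km/s.
Total Δv = Δv₁ + Δv₂ = 20.16 km/s.

Δv = 20.2 km/s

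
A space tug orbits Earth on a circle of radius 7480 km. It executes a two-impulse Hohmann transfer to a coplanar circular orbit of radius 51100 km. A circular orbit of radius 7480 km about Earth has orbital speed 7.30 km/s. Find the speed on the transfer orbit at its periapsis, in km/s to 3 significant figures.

From the circular-orbit relation v² = μ/r at r = 7480 km: μ = v²r = (7.30)² × 7480 = 3.98609×10^5 km³/s².
Transfer-ellipse semi-major axis a_t = (r₁ + r₂)/2 = (7480 + 51100)/2 = 29290 km.
The periapsis of the transfer ellipse is at r = 7480 km.
From the vis-viva equation, v = √[μ(2/r − 1/a_t)] = 9.642 km/s.

v = 9.64 km/s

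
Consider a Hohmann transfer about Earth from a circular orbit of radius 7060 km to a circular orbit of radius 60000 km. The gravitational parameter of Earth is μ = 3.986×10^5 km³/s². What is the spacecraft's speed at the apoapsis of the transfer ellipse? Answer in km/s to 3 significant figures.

v = 1.18 km/s

The Hohmann ellipse has a_t = (r₁ + r₂)/2 = 33530 km.
At apoapsis, r = 60000 km.
From the vis-viva equation, v = √[μ(2/r − 1/a_t)] = 1.183 km/s.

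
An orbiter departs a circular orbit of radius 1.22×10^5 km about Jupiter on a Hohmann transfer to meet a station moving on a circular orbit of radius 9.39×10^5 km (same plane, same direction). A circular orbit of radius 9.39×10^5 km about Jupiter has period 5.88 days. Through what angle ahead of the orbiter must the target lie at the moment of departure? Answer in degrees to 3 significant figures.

φ = 104°

From Kepler's third law T² = 4π²r³/μ at r = 9.39×10^5 km, T = 5.88 days = 5.88 × 86400 s = 5.08032×10^5 s: μ = 4π²r³/T² = 1.26641×10^8 km³/s².
Transfer-ellipse semi-major axis a_t = (r₁ + r₂)/2 = (1.220×10^5 + 9.390×10^5)/2 = 5.305×10^5 km.
Transfer time t = π√(a_t³/μ) = 1.0787×10^5 s.
Target angular speed ω₂ = √(μ/r₂³) = 1.2368×10^-5 rad/s.
Angle swept by the target during transfer: ω₂·t = 1.3341 rad = 76.44°.
Arrival is 180° from departure on the ellipse, so φ = 180° − 76.44° = 104°.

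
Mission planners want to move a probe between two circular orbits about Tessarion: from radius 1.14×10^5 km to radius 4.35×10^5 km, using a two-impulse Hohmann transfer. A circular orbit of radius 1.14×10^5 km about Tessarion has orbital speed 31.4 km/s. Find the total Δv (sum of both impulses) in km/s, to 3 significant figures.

From the circular-orbit relation v² = μ/r at r = 1.14×10^5 km: μ = v²r = (31.4)² × 1.14×10^5 = 1.12399×10^8 km³/s².
The Hohmann ellipse has a_t = (r₁ + r₂)/2 = 2.745×10^5 km.
Circular speed at r₁: v₁ = √(μ/r₁) = √(1.12399×10^8/1.140×10^5) = 31.400 km/s.
On the transfer ellipse at r₁, vis-viva equation gives v_p = √[μ(2/r₁ − 1/a_t)] = 39.528 km/s.
First burn Δv₁ = |v_p − v₁| = 8.128 km/s.
At r₂, v₂ = √(μ/r₂) = 16.074 km/s.
Transfer-orbit speed at r₂: v_a = √[μ(2/r₂ − 1/a_t)] = 10.359 km/s.
Second burn Δv₂ = |v₂ − v_a| = 5.715 km/s.
Total Δv = Δv₁ + Δv₂ = 13.84 km/s.

Δv = 13.8 km/s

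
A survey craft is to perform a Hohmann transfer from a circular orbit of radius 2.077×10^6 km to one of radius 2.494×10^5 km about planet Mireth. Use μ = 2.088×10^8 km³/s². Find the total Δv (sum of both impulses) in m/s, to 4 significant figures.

Transfer-ellipse semi-major axis a_t = (r₁ + r₂)/2 = (2.077×10^6 + 2.494×10^5)/2 = 1.1632×10^6 km.
Circular speed at r₁: v₁ = √(μ/r₁) = √(2.088×10^8/2.077×10^6) = 10.0264 km/s.
On the transfer ellipse at r₁, vis-viva equation gives v_a = √[μ(2/r₁ − 1/a_t)] = 4.64267 km/s.
First burn Δv₁ = |v_a − v₁| = 5.384 km/s.
At r₂, v₂ = √(μ/r₂) = 28.93 km/s.
Transfer-orbit speed at r₂: v_p = √[μ(2/r₂ − 1/a_t)] = 38.66 km/s.
Second burn Δv₂ = |v₂ − v_p| = 9.730 km/s.
Total Δv = Δv₁ + Δv₂ = 15.11 km/s.

Δv = 15110 m/s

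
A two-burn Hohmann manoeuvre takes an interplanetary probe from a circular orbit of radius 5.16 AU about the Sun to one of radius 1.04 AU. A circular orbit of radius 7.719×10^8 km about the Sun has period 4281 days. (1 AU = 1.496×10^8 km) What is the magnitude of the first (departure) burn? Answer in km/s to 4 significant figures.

From Kepler's third law T² = 4π²r³/μ at r = 7.719×10^8 km, T = 4281 days = 4281 × 86400 s = 3.698784×10^8 s: μ = 4π²r³/T² = 1.32716×10^11 km³/s².
In km: r₁ = 5.16 × 1.496×10^8 = 7.71936×10^8 km; r₂ = 1.04 × 1.496×10^8 = 1.55584×10^8 km.
Transfer-ellipse semi-major axis a_t = (r₁ + r₂)/2 = (7.71936×10^8 + 1.55584×10^8)/2 = 4.6376×10^8 km.
Circular speed at r = 7.71936×10^8 km: v_c = √(μ/r) = 13.112 km/s.
Vis-viva on the transfer ellipse at r = 7.71936×10^8 km gives v_t = √[μ(2/r − 1/a_t)] = 7.5946 km/s.
Δv₁ = |v_t − v_c| = |7.5946 − 13.112| = 5.517 km/s.

Δv₁ = 5.517 km/s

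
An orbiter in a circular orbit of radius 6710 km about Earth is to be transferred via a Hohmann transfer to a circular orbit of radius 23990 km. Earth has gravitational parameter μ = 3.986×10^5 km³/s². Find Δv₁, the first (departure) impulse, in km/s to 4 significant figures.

Δv₁ = 1.928 km/s

Semi-major axis of the transfer orbit: a_t = (6710 + 23990)/2 = 15350 km.
On the circular orbit at r = 6710 km, v_c = √(μ/r) = 7.707 km/s.
Vis-viva on the transfer ellipse at r = 6710 km gives v_t = √[μ(2/r − 1/a_t)] = 9.635 km/s.
Δv₁ = |v_t − v_c| = |9.635 − 7.707| = 1.928 km/s.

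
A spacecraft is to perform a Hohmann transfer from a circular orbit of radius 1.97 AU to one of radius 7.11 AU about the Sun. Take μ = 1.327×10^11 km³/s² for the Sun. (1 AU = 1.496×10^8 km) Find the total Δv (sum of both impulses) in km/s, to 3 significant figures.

In km: r₁ = 1.97 × 1.496×10^8 = 2.94712×10^8 km; r₂ = 7.11 × 1.496×10^8 = 1.063656×10^9 km.
The Hohmann ellipse has a_t = (r₁ + r₂)/2 = 6.79184×10^8 km.
Circular speed at r₁: v₁ = √(μ/r₁) = √(1.327×10^11/2.94712×10^8) = 21.220 km/s.
Transfer-orbit speed at r₁ (vis-viva): v_p = √[μ(2/r₁ − 1/a_t)] = 26.555 km/s.
First burn Δv₁ = |v_p − v₁| = 5.335 km/s.
At r₂, v₂ = √(μ/r₂) = 11.17 km/s.
Transfer-orbit speed at r₂: v_a = √[μ(2/r₂ − 1/a_t)] = 7.358 km/s.
Second burn Δv₂ = |v₂ − v_a| = 3.812 km/s.
Total Δv = Δv₁ + Δv₂ = 9.147 km/s.

Δv = 9.15 km/s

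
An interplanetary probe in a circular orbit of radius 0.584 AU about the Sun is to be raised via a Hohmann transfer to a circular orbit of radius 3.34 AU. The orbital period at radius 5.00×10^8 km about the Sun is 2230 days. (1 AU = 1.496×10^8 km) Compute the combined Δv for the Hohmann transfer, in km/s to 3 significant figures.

Δv = 19.3 km/s

From Kepler's third law T² = 4π²r³/μ at r = 5.00×10^8 km, T = 2230 days = 2230 × 86400 s = 1.92672×10^8 s: μ = 4π²r³/T² = 1.32933×10^11 km³/s².
In km: r₁ = 0.584 × 1.496×10^8 = 8.73664×10^7 km; r₂ = 3.34 × 1.496×10^8 = 4.99664×10^8 km.
Semi-major axis of the transfer orbit: a_t = (8.73664×10^7 + 4.99664×10^8)/2 = 2.935152×10^8 km.
At r₁ the circular-orbit speed is v₁ = √(μ/r₁) = 39.007 km/s.
Transfer-orbit speed at r₁ (vis-viva): v_p = √[μ(2/r₁ − 1/a_t)] = 50.894 km/s.
First burn Δv₁ = |v_p − v₁| = 11.89 km/s.
At r₂, v₂ = √(μ/r₂) = 16.311 km/s.
Transfer-orbit speed at r₂: v_a = √[μ(2/r₂ − 1/a_t)] = 8.8989 km/s.
Second burn Δv₂ = |v₂ − v_a| = 7.412 km/s.
Δv = Δv₁ + Δv₂ = 11.89 + 7.412 = 19.30 km/s.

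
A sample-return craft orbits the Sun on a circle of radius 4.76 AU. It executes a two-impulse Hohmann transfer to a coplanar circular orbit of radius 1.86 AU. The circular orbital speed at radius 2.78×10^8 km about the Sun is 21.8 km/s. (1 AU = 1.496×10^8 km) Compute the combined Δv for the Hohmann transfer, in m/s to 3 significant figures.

From the circular-orbit relation v² = μ/r at r = 2.78×10^8 km: μ = v²r = (21.8)² × 2.78×10^8 = 1.32117×10^11 km³/s².
In km: r₁ = 4.76 × 1.496×10^8 = 7.12096×10^8 km; r₂ = 1.86 × 1.496×10^8 = 2.78256×10^8 km.
Transfer-ellipse semi-major axis a_t = (r₁ + r₂)/2 = (7.12096×10^8 + 2.78256×10^8)/2 = 4.95176×10^8 km.
Circular speed at r₁: v₁ = √(μ/r₁) = √(1.32117×10^11/7.12096×10^8) = 13.6210 km/s.
On the transfer ellipse at r₁, vis-viva gives v_a = √[μ(2/r₁ − 1/a_t)] = 10.2106 km/s.
First burn Δv₁ = |v_a − v₁| = 3.4104 km/s.
Circular speed at r₂: v₂ = √(μ/r₂) = 21.7900 km/s.
Transfer-orbit speed at r₂: v_p = √[μ(2/r₂ − 1/a_t)] = 26.1304 km/s.
Second burn Δv₂ = |v₂ − v_p| = 4.3404 km/s.
Total Δv = Δv₁ + Δv₂ = 7.751 km/s.

Δv = 7750 m/s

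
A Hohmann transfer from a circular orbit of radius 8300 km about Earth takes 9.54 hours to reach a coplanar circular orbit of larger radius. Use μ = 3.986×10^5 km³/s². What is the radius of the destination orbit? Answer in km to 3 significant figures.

r₂ = 64200 km

Transfer time t = 9.54 hours = 34344 s, and t = π√(a_t³/μ).
So a_t = (μ t²/π²)^(1/3) = (3.986×10^5 × (34344)² / π²)^(1/3) = 36250 km.
Since a_t = (r₁ + r₂)/2, r₂ = 2a_t − r₁ = 2×36250 − 8300 = 64200 km.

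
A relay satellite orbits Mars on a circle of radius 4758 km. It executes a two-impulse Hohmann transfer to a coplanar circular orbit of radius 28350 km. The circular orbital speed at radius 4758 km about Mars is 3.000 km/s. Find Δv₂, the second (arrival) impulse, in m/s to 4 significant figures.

Δv₂ = 570.1 m/s

From the circular-orbit relation v² = μ/r at r = 4758 km: μ = v²r = (3.000)² × 4758 = 42822.0 km³/s².
The Hohmann ellipse has a_t = (r₁ + r₂)/2 = 16554 km.
Circular speed at r = 28350 km: v_c = √(μ/r) = 1.229 km/s.
Vis-viva on the transfer ellipse at r = 28350 km gives v_t = √[μ(2/r − 1/a_t)] = 0.6589 km/s.
Δv₂ = |v_t − v_c| = |0.6589 − 1.229| = 0.5701 km/s.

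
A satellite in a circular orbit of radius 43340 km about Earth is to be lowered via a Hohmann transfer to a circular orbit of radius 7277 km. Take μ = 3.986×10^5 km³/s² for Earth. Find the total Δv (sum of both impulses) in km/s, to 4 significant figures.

Δv = 3.691 km/s

Semi-major axis of the transfer orbit: a_t = (43340 + 7277)/2 = 25308.5 km.
At r₁ the circular-orbit speed is v₁ = √(μ/r₁) = 3.0327 km/s.
On the transfer ellipse at r₁, vis-viva gives v_a = √[μ(2/r₁ − 1/a_t)] = 1.6262 km/s.
First burn Δv₁ = |v_a − v₁| = 1.4065 km/s.
At r₂, v₂ = √(μ/r₂) = 7.4010 km/s.
Transfer-orbit speed at r₂: v_p = √[μ(2/r₂ − 1/a_t)] = 9.6851 km/s.
Second burn Δv₂ = |v₂ − v_p| = 2.2841 km/s.
Total Δv = Δv₁ + Δv₂ = 3.691 km/s.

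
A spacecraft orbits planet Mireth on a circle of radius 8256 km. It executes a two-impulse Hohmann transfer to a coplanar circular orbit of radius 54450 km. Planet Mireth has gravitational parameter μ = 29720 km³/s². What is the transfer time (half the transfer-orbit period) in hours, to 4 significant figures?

t = 28.10 hours

Transfer-ellipse semi-major axis a_t = (r₁ + r₂)/2 = (8256 + 54450)/2 = 31353 km.
Half the transfer-orbit period gives t = π√(a_t³/μ) = 1.0117×10^5 s.
Converting: 1.0117×10^5 s ÷ 3600 s/hour = 28.10 hours.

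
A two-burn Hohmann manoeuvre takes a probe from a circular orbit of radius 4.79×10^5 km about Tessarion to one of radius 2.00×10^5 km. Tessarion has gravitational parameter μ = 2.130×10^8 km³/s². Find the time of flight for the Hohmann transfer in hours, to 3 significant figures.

Transfer-ellipse semi-major axis a_t = (r₁ + r₂)/2 = (4.790×10^5 + 2.000×10^5)/2 = 3.395×10^5 km.
By Kepler's third law the transfer-orbit period is T = 2π√(a_t³/μ), so t = T/2 = 42580 s.
Converting: 42580 s ÷ 3600 s/hour = 11.8 hours.

t = 11.8 hours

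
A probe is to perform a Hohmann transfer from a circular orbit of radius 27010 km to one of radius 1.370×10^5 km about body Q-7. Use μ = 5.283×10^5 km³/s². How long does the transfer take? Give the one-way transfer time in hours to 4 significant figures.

t = 28.19 hours

Transfer-ellipse semi-major axis a_t = (r₁ + r₂)/2 = (27010 + 1.370×10^5)/2 = 82005 km.
Half the transfer-orbit period gives t = π√(a_t³/μ) = 1.015×10^5 s.
Converting: 1.015×10^5 s ÷ 3600 s/hour = 28.19 hours.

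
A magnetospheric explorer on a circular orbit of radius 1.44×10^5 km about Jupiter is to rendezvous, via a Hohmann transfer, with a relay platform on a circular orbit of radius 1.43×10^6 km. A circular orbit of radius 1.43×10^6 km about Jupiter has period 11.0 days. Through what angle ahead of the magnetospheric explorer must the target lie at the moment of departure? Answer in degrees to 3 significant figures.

φ = 107°

From Kepler's third law T² = 4π²r³/μ at r = 1.43×10^6 km, T = 11.0 days = 11.0 × 86400 s = 9.504×10^5 s: μ = 4π²r³/T² = 1.27807×10^8 km³/s².
Transfer-ellipse semi-major axis a_t = (r₁ + r₂)/2 = (1.440×10^5 + 1.430×10^6)/2 = 7.870×10^5 km.
Transfer time t = π√(a_t³/μ) = 1.9401×10^5 s.
Target angular speed ω₂ = √(μ/r₂³) = 6.6111×10^-6 rad/s.
Angle swept by the target during transfer: ω₂·t = 1.2826 rad = 73.49°.
The magnetospheric explorer traverses 180° on the transfer ellipse, so the target must lead by 180° − 73.49° = 107°.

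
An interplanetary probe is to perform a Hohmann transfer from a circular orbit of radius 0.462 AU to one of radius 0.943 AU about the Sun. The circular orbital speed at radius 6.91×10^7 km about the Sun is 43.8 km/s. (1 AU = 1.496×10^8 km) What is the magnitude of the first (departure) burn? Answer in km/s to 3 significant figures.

From the circular-orbit relation v² = μ/r at r = 6.91×10^7 km: μ = v²r = (43.8)² × 6.91×10^7 = 1.32564×10^11 km³/s².
In km: r₁ = 0.462 × 1.496×10^8 = 6.91152×10^7 km; r₂ = 0.943 × 1.496×10^8 = 1.410728×10^8 km.
Semi-major axis of the transfer orbit: a_t = (6.91152×10^7 + 1.410728×10^8)/2 = 1.05094×10^8 km.
Circular speed at r = 6.91152×10^7 km: v_c = √(μ/r) = 43.795 km/s.
Transfer-orbit speed at the same r (vis-viva, a = a_t): v_t = √[μ(2/r − 1/a_t)] = 50.741 km/s.
Δv₁ = |v_t − v_c| = |50.741 − 43.795| = 6.946 km/s.

Δv₁ = 6.95 km/s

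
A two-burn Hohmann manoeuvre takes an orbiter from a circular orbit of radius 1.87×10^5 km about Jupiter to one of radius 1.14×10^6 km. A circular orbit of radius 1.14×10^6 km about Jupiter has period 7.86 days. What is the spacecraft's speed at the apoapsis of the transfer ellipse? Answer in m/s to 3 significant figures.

v = 5600 m/s

From Kepler's third law T² = 4π²r³/μ at r = 1.14×10^6 km, T = 7.86 days = 7.86 × 86400 s = 6.79104×10^5 s: μ = 4π²r³/T² = 1.26824×10^8 km³/s².
The Hohmann ellipse has a_t = (r₁ + r₂)/2 = 6.635×10^5 km.
The apoapsis of the transfer ellipse is at r = 1.140×10^6 km.
Applying v² = μ(2/r − 1/a_t): v = 5.599 km/s.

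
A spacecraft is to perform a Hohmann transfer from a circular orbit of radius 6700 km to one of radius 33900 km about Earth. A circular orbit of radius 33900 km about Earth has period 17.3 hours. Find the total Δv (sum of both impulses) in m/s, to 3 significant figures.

Δv = 3700 m/s

From Kepler's third law T² = 4π²r³/μ at r = 33900 km, T = 17.3 hours = 17.3 × 3600 s = 62280 s: μ = 4π²r³/T² = 3.96517×10^5 km³/s².
Semi-major axis of the transfer orbit: a_t = (6700 + 33900)/2 = 20300 km.
Circular speed at r₁: v₁ = √(μ/r₁) = √(3.96517×10^5/6700) = 7.69296 km/s.
On the transfer ellipse at r₁, vis-viva equation gives v_p = √[μ(2/r₁ − 1/a_t)] = 9.94135 km/s.
First burn Δv₁ = |v_p − v₁| = 2.2484 km/s.
At r₂, v₂ = √(μ/r₂) = 3.4200 km/s.
Transfer-orbit speed at r₂: v_a = √[μ(2/r₂ − 1/a_t)] = 1.9648 km/s.
Second burn Δv₂ = |v₂ − v_a| = 1.4552 km/s.
Δv = Δv₁ + Δv₂ = 2.2484 + 1.4552 = 3.704 km/s.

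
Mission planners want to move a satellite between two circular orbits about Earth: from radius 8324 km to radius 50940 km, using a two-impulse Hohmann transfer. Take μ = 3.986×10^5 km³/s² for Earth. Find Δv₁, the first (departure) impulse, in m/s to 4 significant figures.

Semi-major axis of the transfer orbit: a_t = (8324 + 50940)/2 = 29632 km.
On the circular orbit at r = 8324 km, v_c = √(μ/r) = 6.920 km/s.
Vis-viva on the transfer ellipse at r = 8324 km gives v_t = √[μ(2/r − 1/a_t)] = 9.073 km/s.
Δv₁ = |v_t − v_c| = |9.073 − 6.920| = 2.153 km/s.

Δv₁ = 2153 m/s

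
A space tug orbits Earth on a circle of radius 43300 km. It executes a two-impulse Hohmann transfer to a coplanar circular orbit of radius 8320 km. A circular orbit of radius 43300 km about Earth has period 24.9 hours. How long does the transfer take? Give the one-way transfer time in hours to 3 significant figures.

From Kepler's third law T² = 4π²r³/μ at r = 43300 km, T = 24.9 hours = 24.9 × 3600 s = 89640 s: μ = 4π²r³/T² = 3.98859×10^5 km³/s².
Transfer-ellipse semi-major axis a_t = (r₁ + r₂)/2 = (43300 + 8320)/2 = 25810 km.
Transfer time t = π√(a_t³/μ) = π√((25810)³ / 3.98859×10^5) = 20630 s.
Converting: 20630 s ÷ 3600 s/hour = 5.73 hours.

t = 5.73 hours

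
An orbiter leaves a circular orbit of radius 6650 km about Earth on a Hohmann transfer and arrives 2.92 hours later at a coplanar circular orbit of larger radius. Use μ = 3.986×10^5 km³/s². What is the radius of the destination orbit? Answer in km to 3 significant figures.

Transfer time t = 2.92 hours = 10512 s, and t = π√(a_t³/μ).
So a_t = (μ t²/π²)^(1/3) = (3.986×10^5 × (10512)² / π²)^(1/3) = 16464 km.
Since a_t = (r₁ + r₂)/2, r₂ = 2a_t − r₁ = 2×16464 − 6650 = 26278 km.

r₂ = 26300 km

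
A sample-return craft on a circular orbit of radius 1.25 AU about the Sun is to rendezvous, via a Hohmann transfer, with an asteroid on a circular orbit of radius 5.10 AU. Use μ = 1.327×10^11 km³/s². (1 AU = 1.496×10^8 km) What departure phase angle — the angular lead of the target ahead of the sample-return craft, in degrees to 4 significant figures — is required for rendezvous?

φ = 91.58°

In km: r₁ = 1.25 × 1.496×10^8 = 1.870×10^8 km; r₂ = 5.10 × 1.496×10^8 = 7.6296×10^8 km.
Transfer-ellipse semi-major axis a_t = (r₁ + r₂)/2 = (1.870×10^8 + 7.6296×10^8)/2 = 4.7498×10^8 km.
The half-period of the transfer ellipse is t = π√(a_t³/μ) = 8.9274×10^7 s.
The target's mean motion on its circular orbit is ω₂ = √(μ/r₂³) = 1.7286×10^-8 rad/s.
Angle swept by the target during transfer: ω₂·t = 1.5432 rad = 88.42°.
Arrival is 180° from departure on the ellipse, so φ = 180° − 88.42° = 91.58°.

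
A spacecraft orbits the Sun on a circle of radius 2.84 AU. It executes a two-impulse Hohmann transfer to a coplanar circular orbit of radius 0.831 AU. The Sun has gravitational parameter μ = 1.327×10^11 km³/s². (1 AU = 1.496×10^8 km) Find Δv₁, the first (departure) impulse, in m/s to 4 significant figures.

Δv₁ = 5782 m/s

In km: r₁ = 2.84 × 1.496×10^8 = 4.24864×10^8 km; r₂ = 0.831 × 1.496×10^8 = 1.243176×10^8 km.
The Hohmann ellipse has a_t = (r₁ + r₂)/2 = 2.745908×10^8 km.
On the circular orbit at r = 4.24864×10^8 km, v_c = √(μ/r) = 17.673 km/s.
Transfer-orbit speed at the same r (vis-viva, a = a_t): v_t = √[μ(2/r − 1/a_t)] = 11.891 km/s.
Δv₁ = |v_t − v_c| = |11.891 − 17.673| = 5.782 km/s.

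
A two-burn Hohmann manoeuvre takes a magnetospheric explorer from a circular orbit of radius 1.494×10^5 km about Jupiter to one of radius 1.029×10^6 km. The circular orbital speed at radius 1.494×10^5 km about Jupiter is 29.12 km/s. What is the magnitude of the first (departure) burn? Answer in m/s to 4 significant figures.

From the circular-orbit relation v² = μ/r at r = 1.494×10^5 km: μ = v²r = (29.12)² × 1.494×10^5 = 1.26687×10^8 km³/s².
The Hohmann ellipse has a_t = (r₁ + r₂)/2 = 5.892×10^5 km.
Circular speed at r = 1.494×10^5 km: v_c = √(μ/r) = 29.120 km/s.
Transfer-orbit speed at the same r (vis-viva, a = a_t): v_t = √[μ(2/r − 1/a_t)] = 38.483 km/s.
Δv₁ = |v_t − v_c| = |38.483 − 29.120| = 9.363 km/s.

Δv₁ = 9363 m/s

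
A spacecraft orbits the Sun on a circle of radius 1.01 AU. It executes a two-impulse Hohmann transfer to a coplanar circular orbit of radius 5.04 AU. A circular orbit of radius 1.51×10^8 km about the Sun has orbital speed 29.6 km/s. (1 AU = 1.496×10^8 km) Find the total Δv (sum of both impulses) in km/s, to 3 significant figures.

From the circular-orbit relation v² = μ/r at r = 1.51×10^8 km: μ = v²r = (29.6)² × 1.51×10^8 = 1.32300×10^11 km³/s².
In km: r₁ = 1.01 × 1.496×10^8 = 1.51096×10^8 km; r₂ = 5.04 × 1.496×10^8 = 7.53984×10^8 km.
Semi-major axis of the transfer orbit: a_t = (1.51096×10^8 + 7.53984×10^8)/2 = 4.5254×10^8 km.
Circular speed at r₁: v₁ = √(μ/r₁) = √(1.32300×10^11/1.51096×10^8) = 29.591 km/s.
Transfer-orbit speed at r₁ (vis-viva equation): v_p = √[μ(2/r₁ − 1/a_t)] = 38.195 km/s.
First burn Δv₁ = |v_p − v₁| = 8.604 km/s.
At r₂, v₂ = √(μ/r₂) = 13.246 km/s.
Transfer-orbit speed at r₂: v_a = √[μ(2/r₂ − 1/a_t)] = 7.6542 km/s.
Second burn Δv₂ = |v₂ − v_a| = 5.592 km/s.
Δv = Δv₁ + Δv₂ = 8.604 + 5.592 = 14.20 km/s.

Δv = 14.2 km/s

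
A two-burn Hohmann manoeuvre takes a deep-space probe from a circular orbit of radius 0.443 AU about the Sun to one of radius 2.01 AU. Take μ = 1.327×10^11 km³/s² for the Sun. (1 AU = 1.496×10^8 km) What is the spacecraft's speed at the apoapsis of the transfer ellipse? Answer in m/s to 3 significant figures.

v = 12600 m/s

In km: r₁ = 0.443 × 1.496×10^8 = 6.62728×10^7 km; r₂ = 2.01 × 1.496×10^8 = 3.00696×10^8 km.
Transfer-ellipse semi-major axis a_t = (r₁ + r₂)/2 = (6.62728×10^7 + 3.00696×10^8)/2 = 1.834844×10^8 km.
At apoapsis, r = 3.00696×10^8 km.
Vis-viva: v = √[μ(2/r − 1/a_t)] = √[1.327×10^11 × (2/3.00696×10^8 − 1/1.834844×10^8)] = 12.63 km/s.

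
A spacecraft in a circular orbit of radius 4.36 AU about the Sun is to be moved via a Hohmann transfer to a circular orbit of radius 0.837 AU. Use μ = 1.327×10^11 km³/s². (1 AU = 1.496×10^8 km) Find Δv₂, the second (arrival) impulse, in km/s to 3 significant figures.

In km: r₁ = 4.36 × 1.496×10^8 = 6.52256×10^8 km; r₂ = 0.837 × 1.496×10^8 = 1.252152×10^8 km.
Semi-major axis of the transfer orbit: a_t = (6.52256×10^8 + 1.252152×10^8)/2 = 3.887356×10^8 km.
On the circular orbit at r = 1.252152×10^8 km, v_c = √(μ/r) = 32.5542 km/s.
Transfer-orbit speed at the same r (vis-viva, a = a_t): v_t = √[μ(2/r − 1/a_t)] = 42.1686 km/s.
Δv₂ = |v_t − v_c| = |42.1686 − 32.5542| = 9.614 km/s.

Δv₂ = 9.61 km/s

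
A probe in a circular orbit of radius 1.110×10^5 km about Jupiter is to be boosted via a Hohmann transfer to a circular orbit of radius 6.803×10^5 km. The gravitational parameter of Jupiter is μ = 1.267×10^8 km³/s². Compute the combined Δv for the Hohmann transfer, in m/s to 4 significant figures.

Semi-major axis of the transfer orbit: a_t = (1.110×10^5 + 6.803×10^5)/2 = 3.9565×10^5 km.
At r₁ the circular-orbit speed is v₁ = √(μ/r₁) = 33.785 km/s.
On the transfer ellipse at r₁, v² = μ(2/r − 1/a) gives v_p = √[μ(2/r₁ − 1/a_t)] = 44.302 km/s.
First burn Δv₁ = |v_p − v₁| = 10.52 km/s.
Circular speed at r₂: v₂ = √(μ/r₂) = 13.647 km/s.
Transfer-orbit speed at r₂: v_a = √[μ(2/r₂ − 1/a_t)] = 7.2284 km/s.
Second burn Δv₂ = |v₂ − v_a| = 6.419 km/s.
Total Δv = Δv₁ + Δv₂ = 16.94 km/s.

Δv = 16940 m/s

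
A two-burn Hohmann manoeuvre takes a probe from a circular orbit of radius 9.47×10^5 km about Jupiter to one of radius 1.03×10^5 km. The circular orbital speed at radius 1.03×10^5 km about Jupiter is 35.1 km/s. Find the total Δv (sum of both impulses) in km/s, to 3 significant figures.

Δv = 18.5 km/s

From the circular-orbit relation v² = μ/r at r = 1.03×10^5 km: μ = v²r = (35.1)² × 1.03×10^5 = 1.26897×10^8 km³/s².
Semi-major axis of the transfer orbit: a_t = (9.470×10^5 + 1.030×10^5)/2 = 5.250×10^5 km.
At r₁ the circular-orbit speed is v₁ = √(μ/r₁) = 11.5758 km/s.
On the transfer ellipse at r₁, vis-viva gives v_a = √[μ(2/r₁ − 1/a_t)] = 5.12731 km/s.
First burn Δv₁ = |v_a − v₁| = 6.448 km/s.
Circular speed at r₂: v₂ = √(μ/r₂) = 35.10 km/s.
Transfer-orbit speed at r₂: v_p = √[μ(2/r₂ − 1/a_t)] = 47.14 km/s.
Second burn Δv₂ = |v₂ − v_p| = 12.04 km/s.
Δv = Δv₁ + Δv₂ = 6.448 + 12.04 = 18.49 km/s.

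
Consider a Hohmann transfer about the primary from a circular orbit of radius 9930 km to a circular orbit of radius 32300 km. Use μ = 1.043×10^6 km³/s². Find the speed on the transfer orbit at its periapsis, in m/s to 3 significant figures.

The Hohmann ellipse has a_t = (r₁ + r₂)/2 = 21115 km.
At periapsis, r = 9930 km.
Applying v² = μ(2/r − 1/a_t): v = 12.68 km/s.

v = 12700 m/s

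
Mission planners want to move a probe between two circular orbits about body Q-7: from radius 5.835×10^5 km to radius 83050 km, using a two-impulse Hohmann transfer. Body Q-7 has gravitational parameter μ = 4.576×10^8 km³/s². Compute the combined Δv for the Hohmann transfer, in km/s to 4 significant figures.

Δv = 38.01 km/s

Transfer-ellipse semi-major axis a_t = (r₁ + r₂)/2 = (5.835×10^5 + 83050)/2 = 3.33275×10^5 km.
At r₁ the circular-orbit speed is v₁ = √(μ/r₁) = 28.00 km/s.
Transfer-orbit speed at r₁ (vis-viva equation): v_a = √[μ(2/r₁ − 1/a_t)] = 13.98 km/s.
First burn Δv₁ = |v_a − v₁| = 14.02 km/s.
At r₂, v₂ = √(μ/r₂) = 74.23 km/s.
Transfer-orbit speed at r₂: v_p = √[μ(2/r₂ − 1/a_t)] = 98.22 km/s.
Second burn Δv₂ = |v₂ − v_p| = 23.99 km/s.
Total Δv = Δv₁ + Δv₂ = 38.01 km/s.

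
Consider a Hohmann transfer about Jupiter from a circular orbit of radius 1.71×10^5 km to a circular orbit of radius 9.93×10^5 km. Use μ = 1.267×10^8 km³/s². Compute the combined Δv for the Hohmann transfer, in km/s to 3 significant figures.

Transfer-ellipse semi-major axis a_t = (r₁ + r₂)/2 = (1.710×10^5 + 9.930×10^5)/2 = 5.820×10^5 km.
At r₁ the circular-orbit speed is v₁ = √(μ/r₁) = 27.220 km/s.
Transfer-orbit speed at r₁ (v² = μ(2/r − 1/a)): v_p = √[μ(2/r₁ − 1/a_t)] = 35.555 km/s.
First burn Δv₁ = |v_p − v₁| = 8.335 km/s.
Circular speed at r₂: v₂ = √(μ/r₂) = 11.296 km/s.
Transfer-orbit speed at r₂: v_a = √[μ(2/r₂ − 1/a_t)] = 6.1228 km/s.
Second burn Δv₂ = |v₂ − v_a| = 5.173 km/s.
Δv = Δv₁ + Δv₂ = 8.335 + 5.173 = 13.51 km/s.

Δv = 13.5 km/s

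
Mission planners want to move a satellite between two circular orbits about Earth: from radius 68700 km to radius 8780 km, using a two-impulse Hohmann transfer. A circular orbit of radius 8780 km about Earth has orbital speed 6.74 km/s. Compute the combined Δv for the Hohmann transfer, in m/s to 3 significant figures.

From the circular-orbit relation v² = μ/r at r = 8780 km: μ = v²r = (6.74)² × 8780 = 3.98854×10^5 km³/s².
Semi-major axis of the transfer orbit: a_t = (68700 + 8780)/2 = 38740 km.
At r₁ the circular-orbit speed is v₁ = √(μ/r₁) = 2.4095 km/s.
On the transfer ellipse at r₁, vis-viva gives v_a = √[μ(2/r₁ − 1/a_t)] = 1.1471 km/s.
First burn Δv₁ = |v_a − v₁| = 1.2624 km/s.
Circular speed at r₂: v₂ = √(μ/r₂) = 6.7400 km/s.
Transfer-orbit speed at r₂: v_p = √[μ(2/r₂ − 1/a_t)] = 8.9755 km/s.
Second burn Δv₂ = |v₂ − v_p| = 2.2355 km/s.
Total Δv = Δv₁ + Δv₂ = 3.498 km/s.

Δv = 3500 m/s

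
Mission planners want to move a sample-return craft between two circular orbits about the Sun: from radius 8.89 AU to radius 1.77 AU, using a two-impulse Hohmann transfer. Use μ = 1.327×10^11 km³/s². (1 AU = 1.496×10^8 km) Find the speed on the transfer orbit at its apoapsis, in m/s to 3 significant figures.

In km: r₁ = 8.89 × 1.496×10^8 = 1.329944×10^9 km; r₂ = 1.77 × 1.496×10^8 = 2.64792×10^8 km.
Semi-major axis of the transfer orbit: a_t = (1.329944×10^9 + 2.64792×10^8)/2 = 7.97368×10^8 km.
At apoapsis, r = 1.329944×10^9 km.
Applying v² = μ(2/r − 1/a_t): v = 5.756 km/s.

v = 5760 m/s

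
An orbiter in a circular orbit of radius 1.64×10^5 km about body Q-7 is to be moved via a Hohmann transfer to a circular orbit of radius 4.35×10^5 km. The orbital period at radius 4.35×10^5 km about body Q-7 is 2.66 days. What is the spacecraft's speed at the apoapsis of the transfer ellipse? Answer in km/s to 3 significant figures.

From Kepler's third law T² = 4π²r³/μ at r = 4.35×10^5 km, T = 2.66 days = 2.66 × 86400 s = 2.29824×10^5 s: μ = 4π²r³/T² = 6.15229×10^7 km³/s².
The Hohmann ellipse has a_t = (r₁ + r₂)/2 = 2.995×10^5 km.
At apoapsis, r = 4.350×10^5 km.
Applying v² = μ(2/r − 1/a_t): v = 8.800 km/s.

v = 8.80 km/s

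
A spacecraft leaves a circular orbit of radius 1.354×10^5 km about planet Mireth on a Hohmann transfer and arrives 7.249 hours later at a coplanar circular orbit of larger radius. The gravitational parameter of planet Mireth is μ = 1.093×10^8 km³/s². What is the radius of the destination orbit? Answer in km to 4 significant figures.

r₂ = 2.568×10^5 km

Transfer time t = 7.249 hours = 26096.4 s, and t = π√(a_t³/μ).
So a_t = (μ t²/π²)^(1/3) = (1.093×10^8 × (26096.4)² / π²)^(1/3) = 1.9611×10^5 km.
Since a_t = (r₁ + r₂)/2, r₂ = 2a_t − r₁ = 2×1.9611×10^5 − 1.354×10^5 = 2.5682×10^5 km.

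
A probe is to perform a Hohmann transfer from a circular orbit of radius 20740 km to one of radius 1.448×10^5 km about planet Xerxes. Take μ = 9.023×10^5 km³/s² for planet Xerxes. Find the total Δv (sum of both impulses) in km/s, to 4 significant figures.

Δv = 3.375 km/s

Transfer-ellipse semi-major axis a_t = (r₁ + r₂)/2 = (20740 + 1.448×10^5)/2 = 82770 km.
Circular speed at r₁: v₁ = √(μ/r₁) = √(9.023×10^5/20740) = 6.596 km/s.
Transfer-orbit speed at r₁ (v² = μ(2/r − 1/a)): v_p = √[μ(2/r₁ − 1/a_t)] = 8.724 km/s.
First burn Δv₁ = |v_p − v₁| = 2.128 km/s.
At r₂, v₂ = √(μ/r₂) = 2.4963 km/s.
Transfer-orbit speed at r₂: v_a = √[μ(2/r₂ − 1/a_t)] = 1.2496 km/s.
Second burn Δv₂ = |v₂ − v_a| = 1.247 km/s.
Δv = Δv₁ + Δv₂ = 2.128 + 1.247 = 3.375 km/s.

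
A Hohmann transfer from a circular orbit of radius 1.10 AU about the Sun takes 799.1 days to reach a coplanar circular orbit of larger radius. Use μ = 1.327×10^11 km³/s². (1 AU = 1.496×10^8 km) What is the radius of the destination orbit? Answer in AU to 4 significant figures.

r₂ = 4.250 AU

In km: r₁ = 1.10 × 1.496×10^8 = 1.6456×10^8 km.
Transfer time t = 799.1 days = 6.904224×10^7 s, and t = π√(a_t³/μ).
So a_t = (μ t²/π²)^(1/3) = (1.327×10^11 × (6.904224×10^7)² / π²)^(1/3) = 4.0019×10^8 km.
Since a_t = (r₁ + r₂)/2, r₂ = 2a_t − r₁ = 2×4.0019×10^8 − 1.6456×10^8 = 6.3582×10^8 km.
In AU: r₂ = 6.3582×10^8 / 1.496×10^8 = 4.250 AU.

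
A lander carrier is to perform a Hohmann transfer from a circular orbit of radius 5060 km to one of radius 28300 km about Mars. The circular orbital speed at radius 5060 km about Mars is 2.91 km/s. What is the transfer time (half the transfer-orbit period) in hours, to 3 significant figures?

t = 9.08 hours

From the circular-orbit relation v² = μ/r at r = 5060 km: μ = v²r = (2.91)² × 5060 = 42848.6 km³/s².
Transfer-ellipse semi-major axis a_t = (r₁ + r₂)/2 = (5060 + 28300)/2 = 16680 km.
Half the transfer-orbit period gives t = π√(a_t³/μ) = 32690 s.
Converting: 32690 s ÷ 3600 s/hour = 9.08 hours.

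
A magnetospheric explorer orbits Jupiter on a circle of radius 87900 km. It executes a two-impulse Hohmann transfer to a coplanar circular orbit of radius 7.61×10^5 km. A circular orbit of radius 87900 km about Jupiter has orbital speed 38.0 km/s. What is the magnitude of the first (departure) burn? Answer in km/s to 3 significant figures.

Δv₁ = 12.9 km/s

From the circular-orbit relation v² = μ/r at r = 87900 km: μ = v²r = (38.0)² × 87900 = 1.26928×10^8 km³/s².
Transfer-ellipse semi-major axis a_t = (r₁ + r₂)/2 = (87900 + 7.610×10^5)/2 = 4.2445×10^5 km.
On the circular orbit at r = 87900 km, v_c = √(μ/r) = 38.00 km/s.
Vis-viva on the transfer ellipse at r = 87900 km gives v_t = √[μ(2/r − 1/a_t)] = 50.88 km/s.
Δv₁ = |v_t − v_c| = |50.88 − 38.00| = 12.88 km/s.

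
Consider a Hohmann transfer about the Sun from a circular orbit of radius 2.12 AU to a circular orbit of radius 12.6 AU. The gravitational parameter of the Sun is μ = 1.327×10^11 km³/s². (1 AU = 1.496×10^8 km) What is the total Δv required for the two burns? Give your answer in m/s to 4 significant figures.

In km: r₁ = 2.12 × 1.496×10^8 = 3.17152×10^8 km; r₂ = 12.6 × 1.496×10^8 = 1.88496×10^9 km.
Semi-major axis of the transfer orbit: a_t = (3.17152×10^8 + 1.88496×10^9)/2 = 1.101056×10^9 km.
Circular speed at r₁: v₁ = √(μ/r₁) = √(1.327×10^11/3.17152×10^8) = 20.455 km/s.
Transfer-orbit speed at r₁ (vis-viva): v_p = √[μ(2/r₁ − 1/a_t)] = 26.764 km/s.
First burn Δv₁ = |v_p − v₁| = 6.309 km/s.
At r₂, v₂ = √(μ/r₂) = 8.390 km/s.
Transfer-orbit speed at r₂: v_a = √[μ(2/r₂ − 1/a_t)] = 4.503 km/s.
Second burn Δv₂ = |v₂ − v_a| = 3.887 km/s.
Δv = Δv₁ + Δv₂ = 6.309 + 3.887 = 10.20 km/s.

Δv = 10200 m/s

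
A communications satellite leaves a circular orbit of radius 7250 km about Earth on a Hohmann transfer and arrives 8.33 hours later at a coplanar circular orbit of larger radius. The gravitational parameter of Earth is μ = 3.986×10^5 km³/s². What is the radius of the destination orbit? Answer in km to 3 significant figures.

Transfer time t = 8.33 hours = 29988 s, and t = π√(a_t³/μ).
So a_t = (μ t²/π²)^(1/3) = (3.986×10^5 × (29988)² / π²)^(1/3) = 33116 km.
Since a_t = (r₁ + r₂)/2, r₂ = 2a_t − r₁ = 2×33116 − 7250 = 58982 km.

r₂ = 59000 km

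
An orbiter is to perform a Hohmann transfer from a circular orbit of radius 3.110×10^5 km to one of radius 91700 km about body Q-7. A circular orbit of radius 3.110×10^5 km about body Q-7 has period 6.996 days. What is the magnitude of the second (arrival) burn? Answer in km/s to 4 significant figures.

Δv₂ = 1.446 km/s

From Kepler's third law T² = 4π²r³/μ at r = 3.110×10^5 km, T = 6.996 days = 6.996 × 86400 s = 6.044544×10^5 s: μ = 4π²r³/T² = 3.25023×10^6 km³/s².
Transfer-ellipse semi-major axis a_t = (r₁ + r₂)/2 = (3.110×10^5 + 91700)/2 = 2.0135×10^5 km.
On the circular orbit at r = 91700 km, v_c = √(μ/r) = 5.953 km/s.
Transfer-orbit speed at the same r (vis-viva, a = a_t): v_t = √[μ(2/r − 1/a_t)] = 7.399 km/s.
Δv₂ = |v_t − v_c| = |7.399 − 5.953| = 1.446 km/s.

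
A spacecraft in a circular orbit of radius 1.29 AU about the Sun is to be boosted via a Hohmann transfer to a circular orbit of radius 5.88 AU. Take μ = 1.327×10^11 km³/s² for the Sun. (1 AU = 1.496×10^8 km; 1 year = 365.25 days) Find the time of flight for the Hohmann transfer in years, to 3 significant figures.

In km: r₁ = 1.29 × 1.496×10^8 = 1.92984×10^8 km; r₂ = 5.88 × 1.496×10^8 = 8.79648×10^8 km.
The Hohmann ellipse has a_t = (r₁ + r₂)/2 = 5.36316×10^8 km.
Half the transfer-orbit period gives t = π√(a_t³/μ) = 1.071×10^8 s.
Converting: 1.071×10^8 s ÷ 3.15576×10^7 s/year (365.25 × 86400) = 3.39 years.

t = 3.39 years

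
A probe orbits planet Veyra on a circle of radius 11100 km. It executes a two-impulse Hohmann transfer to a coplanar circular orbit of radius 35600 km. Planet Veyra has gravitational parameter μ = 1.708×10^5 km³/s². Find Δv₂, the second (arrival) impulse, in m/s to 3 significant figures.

Semi-major axis of the transfer orbit: a_t = (11100 + 35600)/2 = 23350 km.
On the circular orbit at r = 35600 km, v_c = √(μ/r) = 2.1904 km/s.
Transfer-orbit speed at the same r (vis-viva, a = a_t): v_t = √[μ(2/r − 1/a_t)] = 1.5102 km/s.
Δv₂ = |v_t − v_c| = |1.5102 − 2.1904| = 0.6802 km/s.

Δv₂ = 680 m/s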